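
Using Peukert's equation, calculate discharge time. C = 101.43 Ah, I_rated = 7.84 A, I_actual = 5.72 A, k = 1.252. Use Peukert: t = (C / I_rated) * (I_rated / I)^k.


Step 1: t_rated = C / I_rated = 101.43 / 7.84 = 12.938 hr
Step 2: ratio = 7.84 / 5.72 = 1.3706
Step 3: ratio^k = 1.3706^1.252 = 1.4839
Step 4: t = t_rated * ratio^k = 12.938 * 1.4839 = 19.20 hr

19.20 hr


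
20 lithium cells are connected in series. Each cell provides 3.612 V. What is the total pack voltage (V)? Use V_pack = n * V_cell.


With 20 cells in series at 3.612 V each, V_pack = 72.24 V

72.24 V


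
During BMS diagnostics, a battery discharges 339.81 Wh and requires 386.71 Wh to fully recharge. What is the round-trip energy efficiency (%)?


Round-trip efficiency = 339.81/386.71 * 100% = 87.87%

87.87%


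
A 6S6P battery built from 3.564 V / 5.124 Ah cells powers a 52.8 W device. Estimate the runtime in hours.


Step 1: E_pack = Ns * V_cell * Np * C_cell = 6 * 3.564 * 6 * 5.124 = 657.43 Wh
Step 2: t = E_pack / P = 657.43 / 52.8 = 12.45 hr

12.45 hr


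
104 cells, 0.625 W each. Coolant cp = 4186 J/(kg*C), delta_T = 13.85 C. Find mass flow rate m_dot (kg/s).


Step 1: Total heat Q = 104 * 0.625 W = 65 W
Step 2: denom = cp * dT = 4186 * 13.85 = 57976
Step 3: m_dot = 65 / 57976 = 0.001121 kg/s

0.001121 kg/s


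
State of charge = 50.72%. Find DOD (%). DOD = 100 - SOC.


Complement of SOC: DOD = 100% - 50.72% = 49.28%

49.28%


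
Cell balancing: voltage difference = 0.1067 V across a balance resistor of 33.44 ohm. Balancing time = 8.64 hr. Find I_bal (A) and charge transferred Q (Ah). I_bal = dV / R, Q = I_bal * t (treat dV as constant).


I_bal = dV / R = 0.1067 / 33.44 = 0.0031908 A
Q = I_bal * t = 0.0031908 * 8.64 = 0.02757 Ah

I=0.0031908 A, Q=0.02757 Ah


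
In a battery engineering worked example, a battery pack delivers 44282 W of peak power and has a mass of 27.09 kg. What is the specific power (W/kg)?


SP = P / m = 44282 / 27.09 = 1635 W/kg

1635 W/kg


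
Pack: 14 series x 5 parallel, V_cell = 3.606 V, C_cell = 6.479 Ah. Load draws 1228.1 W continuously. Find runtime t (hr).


Step 1: E_pack = Ns * V_cell * Np * C_cell = 14 * 3.606 * 5 * 6.479 = 1635.4 Wh
Step 2: t = E_pack / P = 1635.4 / 1228.1 = 1.332 hr

1.332 hr


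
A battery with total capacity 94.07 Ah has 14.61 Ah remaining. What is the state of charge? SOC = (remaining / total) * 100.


SOC% = 14.61 / 94.07 * 100 = 15.53%

15.53%


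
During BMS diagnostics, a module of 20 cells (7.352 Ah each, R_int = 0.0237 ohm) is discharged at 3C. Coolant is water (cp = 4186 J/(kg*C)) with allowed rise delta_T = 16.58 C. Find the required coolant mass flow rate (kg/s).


Step 1: I = 3 * 7.352 = 22.056 A
Step 2: Q_cell = I^2 * R = 22.056^2 * 0.0237 = 11.529 W
Step 3: Q_total = 20 * 11.529 = 230.58 W
Step 4: m_dot = Q_total / (cp * dT) = 230.58 / (4186 * 16.58) = 0.003322 kg/s

0.003322 kg/s


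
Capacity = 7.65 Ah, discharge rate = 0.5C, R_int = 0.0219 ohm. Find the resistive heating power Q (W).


Step 1: I = C_rate * capacity = 0.5 * 7.65 = 3.825 A
Step 2: Q = I^2 * R = 3.825^2 * 0.0219 = 14.631 * 0.0219 = 0.3204 W

0.3204 W


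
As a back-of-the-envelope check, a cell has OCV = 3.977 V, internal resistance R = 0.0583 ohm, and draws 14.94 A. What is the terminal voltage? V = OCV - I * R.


V = OCV - I*R = 3.977 - 14.94 * 0.0583 = 3.106 V

3.106 V


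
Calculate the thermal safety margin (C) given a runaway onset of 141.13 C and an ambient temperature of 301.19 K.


Convert: T_ambient = 301.19 K = 28.04 C
margin = 141.13 - 28.04 = 113.09 C

113.09 C


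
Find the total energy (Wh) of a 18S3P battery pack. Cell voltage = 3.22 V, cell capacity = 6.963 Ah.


V_pack = 18 * 3.22 = 57.96 V
C_pack = 3 * 6.963 = 20.889 Ah
E = V_pack * C_pack = 57.96 * 20.889 = 1211 Wh

1211 Wh


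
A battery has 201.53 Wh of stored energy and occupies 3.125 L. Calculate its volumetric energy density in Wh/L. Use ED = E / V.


Volumetric ED = 201.53 Wh / 3.125 L = 64.49 Wh/L

64.49 Wh/L


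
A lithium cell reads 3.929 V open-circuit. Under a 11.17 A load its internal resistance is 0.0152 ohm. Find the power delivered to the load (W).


Step 1: V_terminal = OCV - I*R = 3.929 - 11.17 * 0.0152 = 3.7592 V
Step 2: P_out = V_terminal * I = 3.7592 * 11.17 = 41.99 W

41.99 W


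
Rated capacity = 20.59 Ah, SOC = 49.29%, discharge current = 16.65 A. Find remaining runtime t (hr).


Step 1: remaining = SOC/100 * C_total = 49.29/100 * 20.59 = 10.149 Ah
Step 2: t = remaining / I = 10.149 / 16.65 = 0.6095 hr

0.6095 hr


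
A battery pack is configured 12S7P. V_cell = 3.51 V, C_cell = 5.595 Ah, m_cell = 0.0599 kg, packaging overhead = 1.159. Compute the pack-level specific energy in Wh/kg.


Step 1: V_pack = 12 * 3.51 = 42.12 V
Step 2: C_pack = 7 * 5.595 = 39.165 Ah
Step 3: E_pack = V_pack * C_pack = 42.12 * 39.165 = 1649.6 Wh
Step 4: m_pack = 12 * 7 * 0.0599 * 1.159 = 5.8316 kg
Step 5: ED = E_pack / m_pack = 1649.6 / 5.8316 = 282.9 Wh/kg

282.9 Wh/kg


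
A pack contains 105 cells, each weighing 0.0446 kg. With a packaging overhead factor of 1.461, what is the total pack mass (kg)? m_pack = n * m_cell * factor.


m_pack = n * m_cell * overhead = 105 * 0.0446 * 1.461 = 6.842 kg

6.842 kg


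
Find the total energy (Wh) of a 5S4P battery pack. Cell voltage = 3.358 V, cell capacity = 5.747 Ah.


E = Ns * Vcell * Np * Ccell = 5 * 3.358 * 4 * 5.747 = 386.0 Wh

386.0 Wh


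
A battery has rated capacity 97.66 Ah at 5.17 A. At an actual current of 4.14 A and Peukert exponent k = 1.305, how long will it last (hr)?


t_rated = C / I_rated = 97.66 / 5.17 = 18.89 hr
(I_rated/I)^k = (1.2488)^1.305 = 1.3364
t = t_rated * (I_rated/I)^k = 18.89 * 1.3364 = 25.24 hr

25.24 hr


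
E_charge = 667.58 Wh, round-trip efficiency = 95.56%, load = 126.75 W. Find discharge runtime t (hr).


Step 1: E_discharge = eta/100 * E_charge = 95.56/100 * 667.58 = 637.94 Wh
Step 2: t = E_discharge / P = 637.94 / 126.75 = 5.033 hr

5.033 hr


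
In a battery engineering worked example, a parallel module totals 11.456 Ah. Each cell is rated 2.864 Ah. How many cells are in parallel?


n = C_total / C_cell = 11.456 / 2.864 = 4

4


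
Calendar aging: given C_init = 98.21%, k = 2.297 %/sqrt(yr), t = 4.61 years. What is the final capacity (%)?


Step 1: sqrt(4.61 yr) = 2.1471
Step 2: drop = 2.297 * 2.1471 = 4.9319
Step 3: C_final = 98.21 - 4.9319 = 93.28%

93.28%


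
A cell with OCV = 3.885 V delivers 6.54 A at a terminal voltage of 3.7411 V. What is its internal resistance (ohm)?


R = (OCV - V) / I = (3.885 - 3.7411) / 6.54 = 0.02200 ohm

0.02200 ohm


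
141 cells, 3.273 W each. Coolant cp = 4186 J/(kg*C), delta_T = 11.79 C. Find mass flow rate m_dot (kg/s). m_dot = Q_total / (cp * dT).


Step 1: Total heat Q = 141 * 3.273 W = 461.49 W
Step 2: denom = cp * dT = 4186 * 11.79 = 49353
Step 3: m_dot = 461.49 / 49353 = 0.009351 kg/s

0.009351 kg/s


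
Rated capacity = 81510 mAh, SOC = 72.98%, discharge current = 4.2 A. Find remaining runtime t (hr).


Convert: C_total = 81510 mAh = 81.51 Ah
Step 1: remaining = SOC/100 * C_total = 72.98/100 * 81.51 = 59.486 Ah
Step 2: t = remaining / I = 59.486 / 4.2 = 14.16 hr

14.16 hr


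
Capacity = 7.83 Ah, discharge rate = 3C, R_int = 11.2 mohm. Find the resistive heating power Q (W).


Convert: R = 11.2 mohm = 0.0112 ohm
Step 1: I = C_rate * capacity = 3 * 7.83 = 23.49 A
Step 2: Q = I^2 * R = 23.49^2 * 0.0112 = 551.78 * 0.0112 = 6.180 W

6.180 W


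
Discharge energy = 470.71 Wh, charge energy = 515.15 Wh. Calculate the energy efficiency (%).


Round-trip efficiency = 470.71/515.15 * 100% = 91.37%

91.37%


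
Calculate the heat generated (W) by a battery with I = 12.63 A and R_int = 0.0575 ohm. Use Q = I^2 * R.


Q = I^2 * R = 12.63^2 * 0.0575 = 9.172 W

9.172 W


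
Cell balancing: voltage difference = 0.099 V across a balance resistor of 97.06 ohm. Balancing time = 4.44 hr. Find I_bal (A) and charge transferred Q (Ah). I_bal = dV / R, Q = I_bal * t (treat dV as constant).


First, Ohm's law: I_bal = 0.099 V / 97.06 ohm = 0.00102 A
Then Q = I * t = 0.00102 A * 4.44 hr = 0.004529 Ah

I=0.00102 A, Q=0.004529 Ah


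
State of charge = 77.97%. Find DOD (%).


Complement of SOC: DOD = 100% - 77.97% = 22.03%

22.03%


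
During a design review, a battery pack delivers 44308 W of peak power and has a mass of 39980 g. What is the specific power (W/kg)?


Convert: m = 39980 g = 39.98 kg
Specific power = 44308 W / 39.98 kg = 1108 W/kg

1108 W/kg


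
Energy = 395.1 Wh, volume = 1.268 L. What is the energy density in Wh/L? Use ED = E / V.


ED = E / V = 395.1 / 1.268 = 311.6 Wh/L

311.6 Wh/L


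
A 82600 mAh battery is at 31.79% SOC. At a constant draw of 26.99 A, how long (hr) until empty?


Convert: C_total = 82600 mAh = 82.6 Ah
Step 1: remaining = SOC/100 * C_total = 31.79/100 * 82.6 = 26.259 Ah
Step 2: t = remaining / I = 26.259 / 26.99 = 0.9729 hr

0.9729 hr


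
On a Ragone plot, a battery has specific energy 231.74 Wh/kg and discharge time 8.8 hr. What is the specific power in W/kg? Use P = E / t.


P_specific = E / t = 231.74 / 8.8 = 26.33 W/kg

26.33 W/kg


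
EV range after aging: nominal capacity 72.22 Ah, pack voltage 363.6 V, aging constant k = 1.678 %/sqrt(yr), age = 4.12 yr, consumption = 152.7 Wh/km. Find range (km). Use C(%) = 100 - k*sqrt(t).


Step 1: capacity retention = 100 - 1.678 * sqrt(4.12) = 100 - 1.678 * 2.0298 = 96.594%
Step 2: C_now = 72.22 * 96.594/100 = 69.76 Ah
Step 3: E_pack = V * C_now = 363.6 * 69.76 = 25365 Wh
Step 4: range = E_pack / consumption = 25365 / 152.7 = 166.1 km

166.1 km


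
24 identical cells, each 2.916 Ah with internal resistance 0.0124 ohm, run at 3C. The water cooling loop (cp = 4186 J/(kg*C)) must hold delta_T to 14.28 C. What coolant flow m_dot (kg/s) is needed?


Step 1: I = 3 * 2.916 = 8.748 A
Step 2: Q_cell = I^2 * R = 8.748^2 * 0.0124 = 0.94894 W
Step 3: Q_total = 24 * 0.94894 = 22.775 W
Step 4: m_dot = Q_total / (cp * dT) = 22.775 / (4186 * 14.28) = 3.810e-04 kg/s

3.810e-04 kg/s


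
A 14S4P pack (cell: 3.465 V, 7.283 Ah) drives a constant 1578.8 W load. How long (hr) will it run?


Step 1: E_pack = Ns * V_cell * Np * C_cell = 14 * 3.465 * 4 * 7.283 = 1413.2 Wh
Step 2: t = E_pack / P = 1413.2 / 1578.8 = 0.8951 hr

0.8951 hr


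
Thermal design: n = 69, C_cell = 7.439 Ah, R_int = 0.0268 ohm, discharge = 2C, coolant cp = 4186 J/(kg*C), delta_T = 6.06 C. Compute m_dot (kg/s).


Step 1: I = 2 * 7.439 = 14.878 A
Step 2: Q_cell = I^2 * R = 14.878^2 * 0.0268 = 5.9323 W
Step 3: Q_total = 69 * 5.9323 = 409.33 W
Step 4: m_dot = Q_total / (cp * dT) = 409.33 / (4186 * 6.06) = 0.01614 kg/s

0.01614 kg/s


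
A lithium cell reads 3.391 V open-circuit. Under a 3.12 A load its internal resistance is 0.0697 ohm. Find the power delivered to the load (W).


Step 1: V_terminal = OCV - I*R = 3.391 - 3.12 * 0.0697 = 3.1735 V
Step 2: P_out = V_terminal * I = 3.1735 * 3.12 = 9.901 W

9.901 W


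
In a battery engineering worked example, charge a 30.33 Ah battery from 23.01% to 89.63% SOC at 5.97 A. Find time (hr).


delta_Ah = 30.33 * (89.63 - 23.01) / 100 = 20.206 Ah
t = delta_Ah / I = 20.206 / 5.97 = 3.385 hr

3.385 hr


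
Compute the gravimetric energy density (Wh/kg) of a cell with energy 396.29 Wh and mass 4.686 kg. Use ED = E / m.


Specific energy = 396.29 Wh / 4.686 kg = 84.57 Wh/kg

84.57 Wh/kg


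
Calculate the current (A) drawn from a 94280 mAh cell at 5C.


Convert: capacity = 94280 mAh = 94.28 Ah
At 5C: I = 5 * 94.28 Ah = 471.4 A

471.4 A


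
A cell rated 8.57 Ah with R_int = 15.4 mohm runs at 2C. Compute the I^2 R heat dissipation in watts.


Convert: R = 15.4 mohm = 0.0154 ohm
Step 1: I = C_rate * capacity = 2 * 8.57 = 17.14 A
Step 2: Q = I^2 * R = 17.14^2 * 0.0154 = 293.78 * 0.0154 = 4.524 W

4.524 W


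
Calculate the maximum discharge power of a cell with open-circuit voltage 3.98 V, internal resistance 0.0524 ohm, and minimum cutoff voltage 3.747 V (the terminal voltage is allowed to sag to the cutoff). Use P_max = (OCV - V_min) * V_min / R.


dV = OCV - V_min = 0.233 V (so I_max = dV / R)
P_max = dV * V_min / R = 0.233 * 3.747 / 0.0524 = 16.66 W

16.66 W


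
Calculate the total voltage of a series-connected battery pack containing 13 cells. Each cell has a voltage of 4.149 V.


With 13 cells in series at 4.149 V each, V_pack = 53.937 V

53.937 V


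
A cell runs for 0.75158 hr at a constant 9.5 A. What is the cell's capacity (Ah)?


C = I * t = 9.5 * 0.75158 = 7.140 Ah

7.140 Ah


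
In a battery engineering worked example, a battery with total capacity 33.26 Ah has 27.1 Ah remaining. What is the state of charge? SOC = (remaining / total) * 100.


SOC% = 27.1 / 33.26 * 100 = 81.48%

81.48%


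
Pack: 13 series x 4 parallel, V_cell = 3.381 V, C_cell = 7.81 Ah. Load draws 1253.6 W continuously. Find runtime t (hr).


Step 1: E_pack = Ns * V_cell * Np * C_cell = 13 * 3.381 * 4 * 7.81 = 1373.1 Wh
Step 2: t = E_pack / P = 1373.1 / 1253.6 = 1.095 hr

1.095 hr


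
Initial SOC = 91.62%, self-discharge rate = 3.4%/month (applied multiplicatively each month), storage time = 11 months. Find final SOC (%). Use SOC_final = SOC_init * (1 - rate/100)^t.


decay = (1 - 3.4/100)^11 = 0.68352
SOC_final = 91.62 * 0.68352 = 62.62%

62.62%


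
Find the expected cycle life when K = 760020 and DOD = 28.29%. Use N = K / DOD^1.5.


Step 1: DOD^1.5 = 28.29^1.5 = 150.47
Step 2: N = 760020 / 150.47 = 5051 cycles

5051 cycles


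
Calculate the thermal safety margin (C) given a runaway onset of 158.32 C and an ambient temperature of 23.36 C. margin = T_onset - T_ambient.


margin = T_onset - T_ambient = 158.32 - 23.36 = 134.96 C

134.96 C


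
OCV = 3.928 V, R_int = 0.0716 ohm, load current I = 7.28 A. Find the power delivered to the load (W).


Step 1: V_terminal = OCV - I*R = 3.928 - 7.28 * 0.0716 = 3.4068 V
Step 2: P_out = V_terminal * I = 3.4068 * 7.28 = 24.80 W

24.80 W


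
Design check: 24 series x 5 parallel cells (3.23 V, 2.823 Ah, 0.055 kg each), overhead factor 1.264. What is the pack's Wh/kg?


Step 1: V_pack = 24 * 3.23 = 77.52 V
Step 2: C_pack = 5 * 2.823 = 14.115 Ah
Step 3: E_pack = V_pack * C_pack = 77.52 * 14.115 = 1094.2 Wh
Step 4: m_pack = 24 * 5 * 0.055 * 1.264 = 8.3424 kg
Step 5: ED = E_pack / m_pack = 1094.2 / 8.3424 = 131.2 Wh/kg

131.2 Wh/kg


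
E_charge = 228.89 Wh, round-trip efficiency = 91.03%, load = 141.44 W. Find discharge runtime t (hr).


Step 1: E_discharge = eta/100 * E_charge = 91.03/100 * 228.89 = 208.36 Wh
Step 2: t = E_discharge / P = 208.36 / 141.44 = 1.473 hr

1.473 hr


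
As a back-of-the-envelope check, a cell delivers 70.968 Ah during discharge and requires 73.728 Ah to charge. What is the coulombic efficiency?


eta_c = Q_dis / Q_chg * 100 = 70.968 / 73.728 * 100 = 96.26%

96.26%


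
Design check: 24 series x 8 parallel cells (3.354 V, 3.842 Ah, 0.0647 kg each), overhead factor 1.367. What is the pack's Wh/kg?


Step 1: V_pack = 24 * 3.354 = 80.496 V
Step 2: C_pack = 8 * 3.842 = 30.736 Ah
Step 3: E_pack = V_pack * C_pack = 80.496 * 30.736 = 2474.1 Wh
Step 4: m_pack = 24 * 8 * 0.0647 * 1.367 = 16.981 kg
Step 5: ED = E_pack / m_pack = 2474.1 / 16.981 = 145.7 Wh/kg

145.7 Wh/kg


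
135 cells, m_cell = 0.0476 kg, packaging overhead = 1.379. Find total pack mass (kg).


Cell mass sum = 135 * 0.0476 = 6.426 kg
With overhead 1.379: m_pack = 6.426 * 1.379 = 8.861 kg

8.861 kg


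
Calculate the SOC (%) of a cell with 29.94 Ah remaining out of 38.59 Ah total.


SOC = (remaining / total) * 100 = (29.94 / 38.59) * 100 = 77.58%

77.58%


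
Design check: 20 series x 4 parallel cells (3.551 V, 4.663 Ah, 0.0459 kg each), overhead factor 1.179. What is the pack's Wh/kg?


Step 1: V_pack = 20 * 3.551 = 71.02 V
Step 2: C_pack = 4 * 4.663 = 18.652 Ah
Step 3: E_pack = V_pack * C_pack = 71.02 * 18.652 = 1324.7 Wh
Step 4: m_pack = 20 * 4 * 0.0459 * 1.179 = 4.3293 kg
Step 5: ED = E_pack / m_pack = 1324.7 / 4.3293 = 306.0 Wh/kg

306.0 Wh/kg


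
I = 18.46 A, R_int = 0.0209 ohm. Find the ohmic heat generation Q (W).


I^2 = 340.77
Q = 340.77 * 0.0209 = 7.122 W

7.122 W


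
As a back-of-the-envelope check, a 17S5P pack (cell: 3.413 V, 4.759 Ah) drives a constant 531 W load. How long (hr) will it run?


Step 1: E_pack = Ns * V_cell * Np * C_cell = 17 * 3.413 * 5 * 4.759 = 1380.6 Wh
Step 2: t = E_pack / P = 1380.6 / 531 = 2.600 hr

2.600 hr


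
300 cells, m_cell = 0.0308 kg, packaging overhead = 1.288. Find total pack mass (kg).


m_pack = n * m_cell * overhead = 300 * 0.0308 * 1.288 = 11.90 kg

11.90 kg


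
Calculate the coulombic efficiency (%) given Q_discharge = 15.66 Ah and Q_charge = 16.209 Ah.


Coulombic efficiency = 15.66/16.209 * 100% = 96.61%

96.61%


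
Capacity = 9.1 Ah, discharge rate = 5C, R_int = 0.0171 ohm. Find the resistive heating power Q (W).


Step 1: I = C_rate * capacity = 5 * 9.1 = 45.5 A
Step 2: Q = I^2 * R = 45.5^2 * 0.0171 = 2070.3 * 0.0171 = 35.40 W

35.40 W


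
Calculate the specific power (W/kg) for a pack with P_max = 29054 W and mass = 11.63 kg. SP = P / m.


SP = P / m = 29054 / 11.63 = 2498 W/kg

2498 W/kg


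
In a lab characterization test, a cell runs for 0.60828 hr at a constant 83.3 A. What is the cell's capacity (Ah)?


C = I * t = 83.3 * 0.60828 = 50.67 Ah

50.67 Ah


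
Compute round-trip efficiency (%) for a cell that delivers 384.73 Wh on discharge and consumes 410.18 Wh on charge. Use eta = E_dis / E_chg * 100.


eta_e = E_dis / E_chg * 100 = 384.73 / 410.18 * 100 = 93.80%

93.80%


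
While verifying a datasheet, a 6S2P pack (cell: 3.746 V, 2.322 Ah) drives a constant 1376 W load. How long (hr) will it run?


Step 1: E_pack = Ns * V_cell * Np * C_cell = 6 * 3.746 * 2 * 2.322 = 104.38 Wh
Step 2: t = E_pack / P = 104.38 / 1376 = 0.07586 hr

0.07586 hr


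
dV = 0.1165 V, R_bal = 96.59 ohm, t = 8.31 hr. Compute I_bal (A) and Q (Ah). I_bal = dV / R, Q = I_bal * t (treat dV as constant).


First, Ohm's law: I_bal = 0.1165 V / 96.59 ohm = 0.0012061 A
Then Q = I * t = 0.0012061 A * 8.31 hr = 0.01002 Ah

I=0.0012061 A, Q=0.01002 Ah


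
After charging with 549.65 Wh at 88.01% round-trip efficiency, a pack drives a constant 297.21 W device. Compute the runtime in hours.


Step 1: E_discharge = eta/100 * E_charge = 88.01/100 * 549.65 = 483.75 Wh
Step 2: t = E_discharge / P = 483.75 / 297.21 = 1.628 hr

1.628 hr


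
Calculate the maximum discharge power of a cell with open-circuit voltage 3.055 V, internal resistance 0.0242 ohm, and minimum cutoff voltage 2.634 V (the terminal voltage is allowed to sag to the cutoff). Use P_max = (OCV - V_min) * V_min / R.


P_max = (OCV - V_min) * V_min / R = (3.055 - 2.634) * 2.634 / 0.0242 = 0.421 * 2.634 / 0.0242 = 45.82 W

45.82 W


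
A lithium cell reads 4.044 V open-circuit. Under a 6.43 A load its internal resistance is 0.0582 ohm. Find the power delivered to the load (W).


Step 1: V_terminal = OCV - I*R = 4.044 - 6.43 * 0.0582 = 3.6698 V
Step 2: P_out = V_terminal * I = 3.6698 * 6.43 = 23.60 W

23.60 W


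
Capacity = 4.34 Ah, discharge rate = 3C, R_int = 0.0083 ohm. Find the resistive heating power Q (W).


Step 1: I = C_rate * capacity = 3 * 4.34 = 13.02 A
Step 2: Q = I^2 * R = 13.02^2 * 0.0083 = 169.52 * 0.0083 = 1.407 W

1.407 W


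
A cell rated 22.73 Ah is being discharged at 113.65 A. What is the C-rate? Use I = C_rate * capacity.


C_rate = I / capacity = 113.65 / 22.73 = 5C

5C


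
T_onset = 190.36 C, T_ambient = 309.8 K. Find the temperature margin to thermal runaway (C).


Convert: T_ambient = 309.8 K = 36.65 C
margin = 190.36 - 36.65 = 153.71 C

153.71 C


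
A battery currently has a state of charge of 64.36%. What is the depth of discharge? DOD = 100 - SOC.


Complement of SOC: DOD = 100% - 64.36% = 35.64%

35.64%


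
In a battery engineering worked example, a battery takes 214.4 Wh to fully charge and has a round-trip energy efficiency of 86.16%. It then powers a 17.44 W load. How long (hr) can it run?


Step 1: E_discharge = eta/100 * E_charge = 86.16/100 * 214.4 = 184.73 Wh
Step 2: t = E_discharge / P = 184.73 / 17.44 = 10.59 hr

10.59 hr


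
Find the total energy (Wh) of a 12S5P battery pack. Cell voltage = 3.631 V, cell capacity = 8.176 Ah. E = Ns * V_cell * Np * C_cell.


V_pack = 12 * 3.631 = 43.572 V
C_pack = 5 * 8.176 = 40.88 Ah
E = V_pack * C_pack = 43.572 * 40.88 = 1781 Wh

1781 Wh


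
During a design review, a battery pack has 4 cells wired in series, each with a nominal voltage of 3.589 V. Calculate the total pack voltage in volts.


Series voltages add: 4 * 3.589 V = 14.356 V

14.356 V


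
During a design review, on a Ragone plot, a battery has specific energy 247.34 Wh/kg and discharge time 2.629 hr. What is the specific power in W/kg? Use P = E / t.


P_specific = E / t = 247.34 / 2.629 = 94.08 W/kg

94.08 W/kg


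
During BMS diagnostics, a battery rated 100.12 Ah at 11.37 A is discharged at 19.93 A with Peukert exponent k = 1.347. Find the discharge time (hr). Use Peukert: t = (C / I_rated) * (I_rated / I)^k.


Step 1: t_rated = C / I_rated = 100.12 / 11.37 = 8.8056 hr
Step 2: ratio = 11.37 / 19.93 = 0.5705
Step 3: ratio^k = 0.5705^1.347 = 0.46954
Step 4: t = t_rated * ratio^k = 8.8056 * 0.46954 = 4.135 hr

4.135 hr


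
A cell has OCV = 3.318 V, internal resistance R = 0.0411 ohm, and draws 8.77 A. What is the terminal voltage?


V = OCV - I*R = 3.318 - 8.77 * 0.0411 = 2.958 V

2.958 V


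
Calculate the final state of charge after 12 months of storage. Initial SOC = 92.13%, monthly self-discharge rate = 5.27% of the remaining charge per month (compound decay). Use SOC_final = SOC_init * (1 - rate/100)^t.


Monthly retention factor = 1 - 5.27/100 = 0.9473
Over 12 months: factor^12 = 0.52222
SOC_final = 92.13 * 0.52222 = 48.11%

48.11%


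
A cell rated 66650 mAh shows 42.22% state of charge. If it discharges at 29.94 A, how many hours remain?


Convert: C_total = 66650 mAh = 66.65 Ah
Step 1: remaining = SOC/100 * C_total = 42.22/100 * 66.65 = 28.14 Ah
Step 2: t = remaining / I = 28.14 / 29.94 = 0.9399 hr

0.9399 hr


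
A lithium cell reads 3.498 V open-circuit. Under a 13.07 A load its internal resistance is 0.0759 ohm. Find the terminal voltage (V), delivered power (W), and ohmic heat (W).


Step 1: V_terminal = OCV - I*R = 3.498 - 13.07 * 0.0759 = 2.506 V
Step 2: P_out = V_terminal * I = 2.506 * 13.07 = 32.75 W
Step 3: Q = I^2 * R = 13.07^2 * 0.0759 = 12.97 W

V=2.506 V, P=32.75 W, Q=12.97 W


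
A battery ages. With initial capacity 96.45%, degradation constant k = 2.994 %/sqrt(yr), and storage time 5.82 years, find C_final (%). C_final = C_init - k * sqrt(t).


Step 1: sqrt(5.82 yr) = 2.4125
Step 2: drop = 2.994 * 2.4125 = 7.223
Step 3: C_final = 96.45 - 7.223 = 89.23%

89.23%


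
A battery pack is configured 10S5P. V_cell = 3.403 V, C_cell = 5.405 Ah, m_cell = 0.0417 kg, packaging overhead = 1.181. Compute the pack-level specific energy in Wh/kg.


Step 1: V_pack = 10 * 3.403 = 34.03 V
Step 2: C_pack = 5 * 5.405 = 27.025 Ah
Step 3: E_pack = V_pack * C_pack = 34.03 * 27.025 = 919.66 Wh
Step 4: m_pack = 10 * 5 * 0.0417 * 1.181 = 2.4624 kg
Step 5: ED = E_pack / m_pack = 919.66 / 2.4624 = 373.5 Wh/kg

373.5 Wh/kg


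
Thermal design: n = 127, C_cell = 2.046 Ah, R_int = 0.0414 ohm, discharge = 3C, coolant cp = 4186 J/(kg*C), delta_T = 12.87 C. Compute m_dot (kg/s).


Step 1: I = 3 * 2.046 = 6.138 A
Step 2: Q_cell = I^2 * R = 6.138^2 * 0.0414 = 1.5597 W
Step 3: Q_total = 127 * 1.5597 = 198.08 W
Step 4: m_dot = Q_total / (cp * dT) = 198.08 / (4186 * 12.87) = 0.003677 kg/s

0.003677 kg/s


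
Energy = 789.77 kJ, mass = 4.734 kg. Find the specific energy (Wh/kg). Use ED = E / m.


Convert: E = 789.77 kJ = 219.38 Wh
ED = E / m = 219.38 / 4.734 = 46.34 Wh/kg

46.34 Wh/kg


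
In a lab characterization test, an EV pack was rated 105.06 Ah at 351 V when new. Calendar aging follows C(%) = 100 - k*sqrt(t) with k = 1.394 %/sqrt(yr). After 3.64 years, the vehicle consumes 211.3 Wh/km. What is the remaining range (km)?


Step 1: capacity retention = 100 - 1.394 * sqrt(3.64) = 100 - 1.394 * 1.9079 = 97.34%
Step 2: C_now = 105.06 * 97.34/100 = 102.27 Ah
Step 3: E_pack = V * C_now = 351 * 102.27 = 35897 Wh
Step 4: range = E_pack / consumption = 35897 / 211.3 = 169.9 km

169.9 km


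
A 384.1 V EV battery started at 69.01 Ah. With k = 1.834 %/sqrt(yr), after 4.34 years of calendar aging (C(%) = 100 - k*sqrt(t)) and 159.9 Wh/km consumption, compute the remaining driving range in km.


Step 1: capacity retention = 100 - 1.834 * sqrt(4.34) = 100 - 1.834 * 2.0833 = 96.179%
Step 2: C_now = 69.01 * 96.179/100 = 66.373 Ah
Step 3: E_pack = V * C_now = 384.1 * 66.373 = 25494 Wh
Step 4: range = E_pack / consumption = 25494 / 159.9 = 159.4 km

159.4 km


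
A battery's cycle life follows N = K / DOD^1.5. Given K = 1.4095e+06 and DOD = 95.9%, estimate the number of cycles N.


DOD^1.5 = 939.13
N = K / DOD^1.5 = 1.4095e+06 / 939.13 = 1501

1501 cycles


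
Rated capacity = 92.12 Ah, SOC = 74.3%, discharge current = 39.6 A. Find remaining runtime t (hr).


Step 1: remaining = SOC/100 * C_total = 74.3/100 * 92.12 = 68.445 Ah
Step 2: t = remaining / I = 68.445 / 39.6 = 1.728 hr

1.728 hr


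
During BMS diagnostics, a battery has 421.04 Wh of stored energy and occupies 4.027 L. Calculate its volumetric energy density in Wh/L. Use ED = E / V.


ED = E / V = 421.04 / 4.027 = 104.6 Wh/L

104.6 Wh/L


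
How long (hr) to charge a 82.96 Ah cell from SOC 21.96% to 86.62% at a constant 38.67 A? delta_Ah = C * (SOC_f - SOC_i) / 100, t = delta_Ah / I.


delta_Ah = 82.96 * (86.62 - 21.96) / 100 = 53.642 Ah
t = delta_Ah / I = 53.642 / 38.67 = 1.387 hr

1.387 hr


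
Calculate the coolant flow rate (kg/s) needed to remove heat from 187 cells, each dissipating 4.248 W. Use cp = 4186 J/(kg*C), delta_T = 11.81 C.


Q_total = 187 * 4.248 = 794.38 W
m_dot = Q_total / (cp * dT) = 794.38 / (4186 * 11.81) = 0.01607 kg/s

0.01607 kg/s


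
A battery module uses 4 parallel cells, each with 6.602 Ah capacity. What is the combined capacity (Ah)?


Parallel capacities add: 4 * 6.602 Ah = 26.408 Ah

26.408 Ah


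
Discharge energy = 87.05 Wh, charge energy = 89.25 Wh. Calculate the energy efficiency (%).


Round-trip efficiency = 87.05/89.25 * 100% = 97.54%

97.54%


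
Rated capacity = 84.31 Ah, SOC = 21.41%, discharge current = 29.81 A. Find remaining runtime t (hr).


Step 1: remaining = SOC/100 * C_total = 21.41/100 * 84.31 = 18.051 Ah
Step 2: t = remaining / I = 18.051 / 29.81 = 0.6055 hr

0.6055 hr


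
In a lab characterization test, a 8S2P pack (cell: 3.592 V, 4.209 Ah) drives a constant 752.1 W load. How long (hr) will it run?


Step 1: E_pack = Ns * V_cell * Np * C_cell = 8 * 3.592 * 2 * 4.209 = 241.9 Wh
Step 2: t = E_pack / P = 241.9 / 752.1 = 0.3216 hr

0.3216 hr


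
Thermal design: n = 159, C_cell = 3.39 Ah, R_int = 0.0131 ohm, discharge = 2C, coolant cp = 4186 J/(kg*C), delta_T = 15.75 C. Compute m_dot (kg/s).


Step 1: I = 2 * 3.39 = 6.78 A
Step 2: Q_cell = I^2 * R = 6.78^2 * 0.0131 = 0.60219 W
Step 3: Q_total = 159 * 0.60219 = 95.748 W
Step 4: m_dot = Q_total / (cp * dT) = 95.748 / (4186 * 15.75) = 0.001452 kg/s

0.001452 kg/s


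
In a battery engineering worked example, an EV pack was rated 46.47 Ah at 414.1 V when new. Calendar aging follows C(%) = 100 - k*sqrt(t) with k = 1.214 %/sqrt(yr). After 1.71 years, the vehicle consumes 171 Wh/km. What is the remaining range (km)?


Step 1: capacity retention = 100 - 1.214 * sqrt(1.71) = 100 - 1.214 * 1.3077 = 98.412%
Step 2: C_now = 46.47 * 98.412/100 = 45.732 Ah
Step 3: E_pack = V * C_now = 414.1 * 45.732 = 18938 Wh
Step 4: range = E_pack / consumption = 18938 / 171 = 110.7 km

110.7 km


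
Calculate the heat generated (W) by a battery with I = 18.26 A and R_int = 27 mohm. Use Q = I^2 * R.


Convert: R = 27 mohm = 0.027 ohm
Q = I^2 * R = 18.26^2 * 0.027 = 9.003 W

9.003 W


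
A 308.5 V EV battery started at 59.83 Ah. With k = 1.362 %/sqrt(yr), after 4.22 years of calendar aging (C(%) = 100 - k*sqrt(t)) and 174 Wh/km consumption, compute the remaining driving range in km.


Step 1: capacity retention = 100 - 1.362 * sqrt(4.22) = 100 - 1.362 * 2.0543 = 97.202%
Step 2: C_now = 59.83 * 97.202/100 = 58.156 Ah
Step 3: E_pack = V * C_now = 308.5 * 58.156 = 17941 Wh
Step 4: range = E_pack / consumption = 17941 / 174 = 103.1 km

103.1 km


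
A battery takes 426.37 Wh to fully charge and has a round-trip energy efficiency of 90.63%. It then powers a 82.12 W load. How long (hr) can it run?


Step 1: E_discharge = eta/100 * E_charge = 90.63/100 * 426.37 = 386.42 Wh
Step 2: t = E_discharge / P = 386.42 / 82.12 = 4.706 hr

4.706 hr


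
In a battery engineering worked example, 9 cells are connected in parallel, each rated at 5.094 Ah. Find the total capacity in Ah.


C_total = 9 * 5.094 = 45.846 Ah

45.846 Ah


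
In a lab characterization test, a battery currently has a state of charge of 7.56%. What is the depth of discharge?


DOD = 100 - SOC = 100 - 7.56 = 92.44%

92.44%


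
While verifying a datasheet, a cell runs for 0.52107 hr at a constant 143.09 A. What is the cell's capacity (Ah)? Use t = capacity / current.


C = I * t = 143.09 * 0.52107 = 74.56 Ah

74.56 Ah


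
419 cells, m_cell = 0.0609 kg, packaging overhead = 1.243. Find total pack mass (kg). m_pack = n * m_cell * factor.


Cell mass sum = 419 * 0.0609 = 25.517 kg
With overhead 1.243: m_pack = 25.517 * 1.243 = 31.72 kg

31.72 kg


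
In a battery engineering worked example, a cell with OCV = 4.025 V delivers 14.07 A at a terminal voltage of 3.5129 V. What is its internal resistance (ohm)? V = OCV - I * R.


R = (OCV - V) / I = (4.025 - 3.5129) / 14.07 = 0.03640 ohm

0.03640 ohm


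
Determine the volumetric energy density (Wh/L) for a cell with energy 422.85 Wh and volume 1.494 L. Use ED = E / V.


Volumetric ED = 422.85 Wh / 1.494 L = 283.0 Wh/L

283.0 Wh/L


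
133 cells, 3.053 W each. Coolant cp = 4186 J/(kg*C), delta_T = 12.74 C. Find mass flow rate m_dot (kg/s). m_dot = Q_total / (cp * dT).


Q_total = 133 * 3.053 = 406.05 W
m_dot = Q_total / (cp * dT) = 406.05 / (4186 * 12.74) = 0.007614 kg/s

0.007614 kg/s


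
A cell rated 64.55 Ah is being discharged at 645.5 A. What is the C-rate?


Rearranging: C_rate = 645.5 / 64.55 = 10C

10C


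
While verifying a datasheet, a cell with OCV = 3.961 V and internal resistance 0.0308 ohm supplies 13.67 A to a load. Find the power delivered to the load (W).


Step 1: V_terminal = OCV - I*R = 3.961 - 13.67 * 0.0308 = 3.54 V
Step 2: P_out = V_terminal * I = 3.54 * 13.67 = 48.39 W

48.39 W


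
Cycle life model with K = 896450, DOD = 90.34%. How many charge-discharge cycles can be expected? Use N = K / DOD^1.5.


Step 1: DOD^1.5 = 90.34^1.5 = 858.66
Step 2: N = 896450 / 858.66 = 1044 cycles

1044 cycles


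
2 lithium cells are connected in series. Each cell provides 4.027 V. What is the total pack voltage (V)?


Series voltages add: 2 * 4.027 V = 8.054 V

8.054 V


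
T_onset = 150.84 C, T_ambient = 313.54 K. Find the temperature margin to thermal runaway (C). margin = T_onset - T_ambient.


Convert: T_ambient = 313.54 K = 40.39 C
margin = 150.84 - 40.39 = 110.45 C

110.45 C


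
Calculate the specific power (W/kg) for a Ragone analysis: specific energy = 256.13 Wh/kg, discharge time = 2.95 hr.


P_specific = E / t = 256.13 / 2.95 = 86.82 W/kg

86.82 W/kg


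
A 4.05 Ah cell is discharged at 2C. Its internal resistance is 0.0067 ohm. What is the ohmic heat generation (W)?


Step 1: I = C_rate * capacity = 2 * 4.05 = 8.1 A
Step 2: Q = I^2 * R = 8.1^2 * 0.0067 = 65.61 * 0.0067 = 0.4396 W

0.4396 W


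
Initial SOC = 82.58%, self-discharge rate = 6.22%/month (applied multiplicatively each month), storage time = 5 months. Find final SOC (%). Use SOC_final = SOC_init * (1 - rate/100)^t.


decay = (1 - 6.22/100)^5 = 0.72536
SOC_final = 82.58 * 0.72536 = 59.90%

59.90%


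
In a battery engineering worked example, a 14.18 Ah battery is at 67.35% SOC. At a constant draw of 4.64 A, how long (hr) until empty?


Step 1: remaining = SOC/100 * C_total = 67.35/100 * 14.18 = 9.5502 Ah
Step 2: t = remaining / I = 9.5502 / 4.64 = 2.058 hr

2.058 hr


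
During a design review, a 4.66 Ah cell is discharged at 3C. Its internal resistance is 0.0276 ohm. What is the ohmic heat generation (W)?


Step 1: I = C_rate * capacity = 3 * 4.66 = 13.98 A
Step 2: Q = I^2 * R = 13.98^2 * 0.0276 = 195.44 * 0.0276 = 5.394 W

5.394 W


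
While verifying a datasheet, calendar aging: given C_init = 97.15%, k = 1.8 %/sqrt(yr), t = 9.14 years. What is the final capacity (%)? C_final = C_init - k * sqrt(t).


Step 1: sqrt(9.14 yr) = 3.0232
Step 2: drop = 1.8 * 3.0232 = 5.4418
Step 3: C_final = 97.15 - 5.4418 = 91.71%

91.71%


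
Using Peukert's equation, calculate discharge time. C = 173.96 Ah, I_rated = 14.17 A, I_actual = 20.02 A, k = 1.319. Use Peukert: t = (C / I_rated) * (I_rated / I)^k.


Step 1: t_rated = C / I_rated = 173.96 / 14.17 = 12.277 hr
Step 2: ratio = 14.17 / 20.02 = 0.70779
Step 3: ratio^k = 0.70779^1.319 = 0.6339
Step 4: t = t_rated * ratio^k = 12.277 * 0.6339 = 7.782 hr

7.782 hr


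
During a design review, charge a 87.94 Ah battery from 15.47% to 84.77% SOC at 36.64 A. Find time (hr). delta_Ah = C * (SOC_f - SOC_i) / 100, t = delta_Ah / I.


Step 1: dSOC = 84.77% - 15.47% = 69.3%
Step 2: delta_Ah = 87.94 * 69.3 / 100 = 60.942 Ah
Step 3: t = 60.942 / 36.64 = 1.663 hr

1.663 hr


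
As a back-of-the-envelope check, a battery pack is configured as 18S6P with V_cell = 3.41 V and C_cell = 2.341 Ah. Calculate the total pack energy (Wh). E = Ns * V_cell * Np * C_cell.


V_pack = 18 * 3.41 = 61.38 V
C_pack = 6 * 2.341 = 14.046 Ah
E = V_pack * C_pack = 61.38 * 14.046 = 862.1 Wh

862.1 Wh


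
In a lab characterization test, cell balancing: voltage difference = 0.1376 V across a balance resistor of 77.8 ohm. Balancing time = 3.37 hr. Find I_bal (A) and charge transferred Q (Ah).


First, Ohm's law: I_bal = 0.1376 V / 77.8 ohm = 0.0017686 A
Then Q = I * t = 0.0017686 A * 3.37 hr = 0.005960 Ah

I=0.0017686 A, Q=0.005960 Ah


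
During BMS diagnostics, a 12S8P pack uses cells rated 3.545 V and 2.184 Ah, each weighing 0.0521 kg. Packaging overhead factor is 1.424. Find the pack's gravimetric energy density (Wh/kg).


Step 1: V_pack = 12 * 3.545 = 42.54 V
Step 2: C_pack = 8 * 2.184 = 17.472 Ah
Step 3: E_pack = V_pack * C_pack = 42.54 * 17.472 = 743.26 Wh
Step 4: m_pack = 12 * 8 * 0.0521 * 1.424 = 7.1223 kg
Step 5: ED = E_pack / m_pack = 743.26 / 7.1223 = 104.4 Wh/kg

104.4 Wh/kg


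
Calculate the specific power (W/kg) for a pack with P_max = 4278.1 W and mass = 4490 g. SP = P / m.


Convert: m = 4490 g = 4.49 kg
Specific power = 4278.1 W / 4.49 kg = 952.8 W/kg

952.8 W/kg


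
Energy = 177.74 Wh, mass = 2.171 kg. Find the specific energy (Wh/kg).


Specific energy = 177.74 Wh / 2.171 kg = 81.87 Wh/kg

81.87 Wh/kg


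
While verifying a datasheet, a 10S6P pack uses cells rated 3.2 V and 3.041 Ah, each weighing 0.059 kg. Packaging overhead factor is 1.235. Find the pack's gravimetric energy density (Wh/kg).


Step 1: V_pack = 10 * 3.2 = 32 V
Step 2: C_pack = 6 * 3.041 = 18.246 Ah
Step 3: E_pack = V_pack * C_pack = 32 * 18.246 = 583.87 Wh
Step 4: m_pack = 10 * 6 * 0.059 * 1.235 = 4.3719 kg
Step 5: ED = E_pack / m_pack = 583.87 / 4.3719 = 133.6 Wh/kg

133.6 Wh/kg


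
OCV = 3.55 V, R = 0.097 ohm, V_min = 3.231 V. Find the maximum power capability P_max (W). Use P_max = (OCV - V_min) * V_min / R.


P_max = (OCV - V_min) * V_min / R = (3.55 - 3.231) * 3.231 / 0.097 = 0.319 * 3.231 / 0.097 = 10.63 W

10.63 W


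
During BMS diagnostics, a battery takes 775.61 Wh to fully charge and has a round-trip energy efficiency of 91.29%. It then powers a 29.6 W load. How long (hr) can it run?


Step 1: E_discharge = eta/100 * E_charge = 91.29/100 * 775.61 = 708.05 Wh
Step 2: t = E_discharge / P = 708.05 / 29.6 = 23.92 hr

23.92 hr


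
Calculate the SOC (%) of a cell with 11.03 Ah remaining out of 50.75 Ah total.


SOC = (remaining / total) * 100 = (11.03 / 50.75) * 100 = 21.73%

21.73%


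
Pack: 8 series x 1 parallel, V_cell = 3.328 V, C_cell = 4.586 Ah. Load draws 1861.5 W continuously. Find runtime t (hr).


Step 1: E_pack = Ns * V_cell * Np * C_cell = 8 * 3.328 * 1 * 4.586 = 122.1 Wh
Step 2: t = E_pack / P = 122.1 / 1861.5 = 0.06559 hr

0.06559 hr


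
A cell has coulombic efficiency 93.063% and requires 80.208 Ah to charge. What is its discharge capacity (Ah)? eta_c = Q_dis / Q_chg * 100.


Q_dis = eta/100 * Q_chg = 93.063/100 * 80.208 = 74.64 Ah

74.64 Ah


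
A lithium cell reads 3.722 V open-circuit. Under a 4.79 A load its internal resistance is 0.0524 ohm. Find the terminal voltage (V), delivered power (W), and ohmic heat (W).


Step 1: V_terminal = OCV - I*R = 3.722 - 4.79 * 0.0524 = 3.471 V
Step 2: P_out = V_terminal * I = 3.471 * 4.79 = 16.63 W
Step 3: Q = I^2 * R = 4.79^2 * 0.0524 = 1.202 W

V=3.471 V, P=16.63 W, Q=1.202 W


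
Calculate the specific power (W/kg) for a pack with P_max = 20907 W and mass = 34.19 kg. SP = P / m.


SP = P / m = 20907 / 34.19 = 611.5 W/kg

611.5 W/kg


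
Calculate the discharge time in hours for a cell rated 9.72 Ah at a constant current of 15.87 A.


Runtime = 9.72 Ah / 15.87 A = 0.6125 hr

0.6125 hr


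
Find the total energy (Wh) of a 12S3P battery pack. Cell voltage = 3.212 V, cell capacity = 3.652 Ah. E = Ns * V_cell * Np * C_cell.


V_pack = 12 * 3.212 = 38.544 V
C_pack = 3 * 3.652 = 10.956 Ah
E = V_pack * C_pack = 38.544 * 10.956 = 422.3 Wh

422.3 Wh


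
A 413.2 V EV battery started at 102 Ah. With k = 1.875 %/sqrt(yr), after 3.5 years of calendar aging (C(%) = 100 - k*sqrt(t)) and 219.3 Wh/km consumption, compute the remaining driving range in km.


Step 1: capacity retention = 100 - 1.875 * sqrt(3.5) = 100 - 1.875 * 1.8708 = 96.492%
Step 2: C_now = 102 * 96.492/100 = 98.422 Ah
Step 3: E_pack = V * C_now = 413.2 * 98.422 = 40668 Wh
Step 4: range = E_pack / consumption = 40668 / 219.3 = 185.4 km

185.4 km


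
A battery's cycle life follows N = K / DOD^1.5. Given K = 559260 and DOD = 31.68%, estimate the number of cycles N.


Step 1: DOD^1.5 = 31.68^1.5 = 178.31
Step 2: N = 559260 / 178.31 = 3136 cycles

3136 cycles


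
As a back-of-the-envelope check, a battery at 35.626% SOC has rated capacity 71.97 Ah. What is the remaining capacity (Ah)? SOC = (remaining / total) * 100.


remaining = SOC / 100 * total = 35.626 / 100 * 71.97 = 25.64 Ah

25.64 Ah


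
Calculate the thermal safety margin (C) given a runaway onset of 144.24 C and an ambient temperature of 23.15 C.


Safety margin = 144.24 C - 23.15 C = 121.09 C

121.09 C


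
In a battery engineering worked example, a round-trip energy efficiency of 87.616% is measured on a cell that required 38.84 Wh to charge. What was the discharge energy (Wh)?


E_dis = eta/100 * E_chg = 87.616/100 * 38.84 = 34.03 Wh

34.03 Wh


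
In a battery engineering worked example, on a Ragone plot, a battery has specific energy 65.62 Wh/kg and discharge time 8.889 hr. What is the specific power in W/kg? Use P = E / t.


Specific power = 65.62 Wh/kg / 8.889 hr = 7.382 W/kg

7.382 W/kg


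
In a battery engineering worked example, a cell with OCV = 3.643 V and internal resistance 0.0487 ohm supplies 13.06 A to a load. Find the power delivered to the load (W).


Step 1: V_terminal = OCV - I*R = 3.643 - 13.06 * 0.0487 = 3.007 V
Step 2: P_out = V_terminal * I = 3.007 * 13.06 = 39.27 W

39.27 W
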